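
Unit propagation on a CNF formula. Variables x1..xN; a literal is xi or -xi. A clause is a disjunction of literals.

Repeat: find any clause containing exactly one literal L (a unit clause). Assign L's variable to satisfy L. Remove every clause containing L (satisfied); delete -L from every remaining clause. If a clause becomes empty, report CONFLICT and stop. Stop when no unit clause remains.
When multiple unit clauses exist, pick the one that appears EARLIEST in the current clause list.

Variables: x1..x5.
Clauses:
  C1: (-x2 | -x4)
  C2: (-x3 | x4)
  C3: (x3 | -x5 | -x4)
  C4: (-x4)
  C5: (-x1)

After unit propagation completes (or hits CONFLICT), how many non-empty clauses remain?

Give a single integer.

unit clause [-4] forces x4=F; simplify:
  drop 4 from [-3, 4] -> [-3]
  satisfied 3 clause(s); 2 remain; assigned so far: [4]
unit clause [-3] forces x3=F; simplify:
  satisfied 1 clause(s); 1 remain; assigned so far: [3, 4]
unit clause [-1] forces x1=F; simplify:
  satisfied 1 clause(s); 0 remain; assigned so far: [1, 3, 4]

Answer: 0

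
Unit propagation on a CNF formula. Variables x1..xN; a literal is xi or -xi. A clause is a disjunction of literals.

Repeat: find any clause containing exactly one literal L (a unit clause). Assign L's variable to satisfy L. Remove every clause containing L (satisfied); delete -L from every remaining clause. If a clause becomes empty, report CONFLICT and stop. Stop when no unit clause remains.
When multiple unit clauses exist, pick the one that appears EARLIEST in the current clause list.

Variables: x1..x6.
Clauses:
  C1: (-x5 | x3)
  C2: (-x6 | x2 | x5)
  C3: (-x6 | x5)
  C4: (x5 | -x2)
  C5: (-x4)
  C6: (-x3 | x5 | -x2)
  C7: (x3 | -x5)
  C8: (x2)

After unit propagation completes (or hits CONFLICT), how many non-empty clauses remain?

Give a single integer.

Answer: 0

Derivation:
unit clause [-4] forces x4=F; simplify:
  satisfied 1 clause(s); 7 remain; assigned so far: [4]
unit clause [2] forces x2=T; simplify:
  drop -2 from [5, -2] -> [5]
  drop -2 from [-3, 5, -2] -> [-3, 5]
  satisfied 2 clause(s); 5 remain; assigned so far: [2, 4]
unit clause [5] forces x5=T; simplify:
  drop -5 from [-5, 3] -> [3]
  drop -5 from [3, -5] -> [3]
  satisfied 3 clause(s); 2 remain; assigned so far: [2, 4, 5]
unit clause [3] forces x3=T; simplify:
  satisfied 2 clause(s); 0 remain; assigned so far: [2, 3, 4, 5]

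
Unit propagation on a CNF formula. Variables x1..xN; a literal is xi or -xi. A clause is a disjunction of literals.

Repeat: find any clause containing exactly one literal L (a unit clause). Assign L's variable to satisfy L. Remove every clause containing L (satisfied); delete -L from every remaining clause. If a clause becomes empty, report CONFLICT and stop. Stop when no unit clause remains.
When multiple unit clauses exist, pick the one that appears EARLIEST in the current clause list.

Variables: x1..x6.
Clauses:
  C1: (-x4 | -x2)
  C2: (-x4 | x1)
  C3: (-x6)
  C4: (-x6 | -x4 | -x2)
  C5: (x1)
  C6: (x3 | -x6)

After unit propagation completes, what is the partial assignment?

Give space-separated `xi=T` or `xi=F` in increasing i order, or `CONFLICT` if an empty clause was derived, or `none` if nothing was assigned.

Answer: x1=T x6=F

Derivation:
unit clause [-6] forces x6=F; simplify:
  satisfied 3 clause(s); 3 remain; assigned so far: [6]
unit clause [1] forces x1=T; simplify:
  satisfied 2 clause(s); 1 remain; assigned so far: [1, 6]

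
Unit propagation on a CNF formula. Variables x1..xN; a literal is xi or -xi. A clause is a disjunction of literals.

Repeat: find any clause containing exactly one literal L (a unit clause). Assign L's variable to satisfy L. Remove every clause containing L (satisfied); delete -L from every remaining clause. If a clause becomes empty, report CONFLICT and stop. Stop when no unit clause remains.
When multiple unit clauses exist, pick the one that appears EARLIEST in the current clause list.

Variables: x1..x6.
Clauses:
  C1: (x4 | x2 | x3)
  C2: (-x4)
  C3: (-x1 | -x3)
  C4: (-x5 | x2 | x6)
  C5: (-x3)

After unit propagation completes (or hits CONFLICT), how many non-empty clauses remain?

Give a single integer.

unit clause [-4] forces x4=F; simplify:
  drop 4 from [4, 2, 3] -> [2, 3]
  satisfied 1 clause(s); 4 remain; assigned so far: [4]
unit clause [-3] forces x3=F; simplify:
  drop 3 from [2, 3] -> [2]
  satisfied 2 clause(s); 2 remain; assigned so far: [3, 4]
unit clause [2] forces x2=T; simplify:
  satisfied 2 clause(s); 0 remain; assigned so far: [2, 3, 4]

Answer: 0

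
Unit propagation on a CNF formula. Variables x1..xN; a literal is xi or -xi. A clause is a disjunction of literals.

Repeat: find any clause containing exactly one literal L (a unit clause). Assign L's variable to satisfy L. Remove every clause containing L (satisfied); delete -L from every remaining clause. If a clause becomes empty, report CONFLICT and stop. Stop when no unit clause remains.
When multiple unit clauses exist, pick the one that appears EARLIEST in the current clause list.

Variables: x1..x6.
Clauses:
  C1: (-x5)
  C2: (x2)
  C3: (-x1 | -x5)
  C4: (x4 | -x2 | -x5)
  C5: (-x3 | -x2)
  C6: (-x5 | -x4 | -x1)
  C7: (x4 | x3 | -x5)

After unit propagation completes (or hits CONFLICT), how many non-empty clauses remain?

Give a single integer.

Answer: 0

Derivation:
unit clause [-5] forces x5=F; simplify:
  satisfied 5 clause(s); 2 remain; assigned so far: [5]
unit clause [2] forces x2=T; simplify:
  drop -2 from [-3, -2] -> [-3]
  satisfied 1 clause(s); 1 remain; assigned so far: [2, 5]
unit clause [-3] forces x3=F; simplify:
  satisfied 1 clause(s); 0 remain; assigned so far: [2, 3, 5]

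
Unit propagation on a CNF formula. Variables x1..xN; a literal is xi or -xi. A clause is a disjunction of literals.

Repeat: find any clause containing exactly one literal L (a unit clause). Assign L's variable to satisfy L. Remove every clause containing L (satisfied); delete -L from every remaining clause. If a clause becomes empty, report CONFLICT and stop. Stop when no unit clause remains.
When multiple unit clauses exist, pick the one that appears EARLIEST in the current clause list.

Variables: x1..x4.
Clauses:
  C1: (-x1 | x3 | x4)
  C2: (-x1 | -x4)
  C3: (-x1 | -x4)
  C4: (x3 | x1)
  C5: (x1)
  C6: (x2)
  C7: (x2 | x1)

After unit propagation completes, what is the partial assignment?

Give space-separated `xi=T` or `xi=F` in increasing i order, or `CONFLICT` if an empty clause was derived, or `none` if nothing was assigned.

unit clause [1] forces x1=T; simplify:
  drop -1 from [-1, 3, 4] -> [3, 4]
  drop -1 from [-1, -4] -> [-4]
  drop -1 from [-1, -4] -> [-4]
  satisfied 3 clause(s); 4 remain; assigned so far: [1]
unit clause [-4] forces x4=F; simplify:
  drop 4 from [3, 4] -> [3]
  satisfied 2 clause(s); 2 remain; assigned so far: [1, 4]
unit clause [3] forces x3=T; simplify:
  satisfied 1 clause(s); 1 remain; assigned so far: [1, 3, 4]
unit clause [2] forces x2=T; simplify:
  satisfied 1 clause(s); 0 remain; assigned so far: [1, 2, 3, 4]

Answer: x1=T x2=T x3=T x4=F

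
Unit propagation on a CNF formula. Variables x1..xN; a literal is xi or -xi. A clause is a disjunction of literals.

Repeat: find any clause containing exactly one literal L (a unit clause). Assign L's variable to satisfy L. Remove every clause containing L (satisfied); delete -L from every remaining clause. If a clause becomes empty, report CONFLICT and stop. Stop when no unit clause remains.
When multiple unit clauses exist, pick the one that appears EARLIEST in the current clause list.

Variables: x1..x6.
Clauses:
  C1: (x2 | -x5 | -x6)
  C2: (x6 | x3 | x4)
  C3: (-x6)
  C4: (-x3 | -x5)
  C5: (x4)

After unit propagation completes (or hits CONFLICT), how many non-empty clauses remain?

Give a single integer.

Answer: 1

Derivation:
unit clause [-6] forces x6=F; simplify:
  drop 6 from [6, 3, 4] -> [3, 4]
  satisfied 2 clause(s); 3 remain; assigned so far: [6]
unit clause [4] forces x4=T; simplify:
  satisfied 2 clause(s); 1 remain; assigned so far: [4, 6]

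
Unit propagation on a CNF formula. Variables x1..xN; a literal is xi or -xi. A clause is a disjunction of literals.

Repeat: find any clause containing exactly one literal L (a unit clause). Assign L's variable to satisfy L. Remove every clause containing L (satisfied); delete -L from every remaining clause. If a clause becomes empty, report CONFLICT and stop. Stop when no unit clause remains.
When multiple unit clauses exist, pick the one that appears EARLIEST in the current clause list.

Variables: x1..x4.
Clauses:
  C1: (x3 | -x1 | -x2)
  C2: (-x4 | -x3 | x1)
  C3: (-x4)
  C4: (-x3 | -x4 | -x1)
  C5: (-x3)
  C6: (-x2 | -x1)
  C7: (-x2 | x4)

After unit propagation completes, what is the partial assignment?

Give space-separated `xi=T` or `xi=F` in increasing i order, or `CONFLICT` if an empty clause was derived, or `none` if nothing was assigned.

Answer: x2=F x3=F x4=F

Derivation:
unit clause [-4] forces x4=F; simplify:
  drop 4 from [-2, 4] -> [-2]
  satisfied 3 clause(s); 4 remain; assigned so far: [4]
unit clause [-3] forces x3=F; simplify:
  drop 3 from [3, -1, -2] -> [-1, -2]
  satisfied 1 clause(s); 3 remain; assigned so far: [3, 4]
unit clause [-2] forces x2=F; simplify:
  satisfied 3 clause(s); 0 remain; assigned so far: [2, 3, 4]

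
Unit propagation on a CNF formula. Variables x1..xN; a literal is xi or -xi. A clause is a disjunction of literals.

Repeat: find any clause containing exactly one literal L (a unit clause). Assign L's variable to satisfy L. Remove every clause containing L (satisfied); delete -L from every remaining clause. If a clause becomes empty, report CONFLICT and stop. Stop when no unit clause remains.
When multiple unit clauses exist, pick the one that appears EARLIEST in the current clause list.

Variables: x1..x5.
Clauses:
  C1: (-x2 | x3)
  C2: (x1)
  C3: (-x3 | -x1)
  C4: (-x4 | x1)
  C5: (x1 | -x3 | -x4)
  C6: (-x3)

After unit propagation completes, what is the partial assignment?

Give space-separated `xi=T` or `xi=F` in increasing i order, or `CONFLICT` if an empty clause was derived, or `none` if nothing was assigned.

Answer: x1=T x2=F x3=F

Derivation:
unit clause [1] forces x1=T; simplify:
  drop -1 from [-3, -1] -> [-3]
  satisfied 3 clause(s); 3 remain; assigned so far: [1]
unit clause [-3] forces x3=F; simplify:
  drop 3 from [-2, 3] -> [-2]
  satisfied 2 clause(s); 1 remain; assigned so far: [1, 3]
unit clause [-2] forces x2=F; simplify:
  satisfied 1 clause(s); 0 remain; assigned so far: [1, 2, 3]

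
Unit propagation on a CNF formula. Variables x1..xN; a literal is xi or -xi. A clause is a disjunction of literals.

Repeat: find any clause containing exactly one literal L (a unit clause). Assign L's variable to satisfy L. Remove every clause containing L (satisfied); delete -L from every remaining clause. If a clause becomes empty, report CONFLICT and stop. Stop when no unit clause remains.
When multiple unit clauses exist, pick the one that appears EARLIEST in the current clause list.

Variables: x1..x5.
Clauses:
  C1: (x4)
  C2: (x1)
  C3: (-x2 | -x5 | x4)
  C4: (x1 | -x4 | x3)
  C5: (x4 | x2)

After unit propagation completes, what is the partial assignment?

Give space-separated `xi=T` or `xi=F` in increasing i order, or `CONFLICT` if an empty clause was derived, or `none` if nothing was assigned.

Answer: x1=T x4=T

Derivation:
unit clause [4] forces x4=T; simplify:
  drop -4 from [1, -4, 3] -> [1, 3]
  satisfied 3 clause(s); 2 remain; assigned so far: [4]
unit clause [1] forces x1=T; simplify:
  satisfied 2 clause(s); 0 remain; assigned so far: [1, 4]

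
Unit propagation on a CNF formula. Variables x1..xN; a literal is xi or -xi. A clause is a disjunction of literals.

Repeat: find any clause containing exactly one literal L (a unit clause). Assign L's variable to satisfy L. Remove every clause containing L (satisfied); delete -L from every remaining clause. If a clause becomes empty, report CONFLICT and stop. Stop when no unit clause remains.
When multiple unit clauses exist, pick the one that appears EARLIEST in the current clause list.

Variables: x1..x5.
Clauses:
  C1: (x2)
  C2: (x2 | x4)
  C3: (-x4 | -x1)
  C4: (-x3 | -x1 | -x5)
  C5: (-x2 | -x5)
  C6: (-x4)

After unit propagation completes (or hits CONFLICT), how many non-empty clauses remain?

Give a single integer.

Answer: 0

Derivation:
unit clause [2] forces x2=T; simplify:
  drop -2 from [-2, -5] -> [-5]
  satisfied 2 clause(s); 4 remain; assigned so far: [2]
unit clause [-5] forces x5=F; simplify:
  satisfied 2 clause(s); 2 remain; assigned so far: [2, 5]
unit clause [-4] forces x4=F; simplify:
  satisfied 2 clause(s); 0 remain; assigned so far: [2, 4, 5]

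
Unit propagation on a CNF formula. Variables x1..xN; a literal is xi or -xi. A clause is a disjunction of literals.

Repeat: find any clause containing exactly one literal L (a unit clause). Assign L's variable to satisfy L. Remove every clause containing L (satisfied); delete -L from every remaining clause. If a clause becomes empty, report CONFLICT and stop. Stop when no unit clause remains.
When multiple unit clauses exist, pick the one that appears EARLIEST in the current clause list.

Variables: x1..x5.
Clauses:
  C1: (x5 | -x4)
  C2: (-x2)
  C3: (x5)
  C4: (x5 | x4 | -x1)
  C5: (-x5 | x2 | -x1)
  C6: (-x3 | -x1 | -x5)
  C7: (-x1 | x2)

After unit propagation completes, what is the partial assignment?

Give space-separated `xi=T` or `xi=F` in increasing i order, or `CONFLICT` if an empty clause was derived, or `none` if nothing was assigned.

Answer: x1=F x2=F x5=T

Derivation:
unit clause [-2] forces x2=F; simplify:
  drop 2 from [-5, 2, -1] -> [-5, -1]
  drop 2 from [-1, 2] -> [-1]
  satisfied 1 clause(s); 6 remain; assigned so far: [2]
unit clause [5] forces x5=T; simplify:
  drop -5 from [-5, -1] -> [-1]
  drop -5 from [-3, -1, -5] -> [-3, -1]
  satisfied 3 clause(s); 3 remain; assigned so far: [2, 5]
unit clause [-1] forces x1=F; simplify:
  satisfied 3 clause(s); 0 remain; assigned so far: [1, 2, 5]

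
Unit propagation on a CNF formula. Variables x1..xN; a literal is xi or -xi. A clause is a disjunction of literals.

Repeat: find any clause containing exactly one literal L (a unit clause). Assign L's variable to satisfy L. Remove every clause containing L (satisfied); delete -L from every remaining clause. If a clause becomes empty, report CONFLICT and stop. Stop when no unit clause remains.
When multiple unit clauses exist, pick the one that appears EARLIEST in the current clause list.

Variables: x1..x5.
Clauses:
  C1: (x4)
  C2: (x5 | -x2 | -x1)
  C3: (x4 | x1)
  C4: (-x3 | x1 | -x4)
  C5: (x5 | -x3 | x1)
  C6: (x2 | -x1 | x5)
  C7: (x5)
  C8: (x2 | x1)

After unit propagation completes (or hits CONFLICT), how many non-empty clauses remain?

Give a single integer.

unit clause [4] forces x4=T; simplify:
  drop -4 from [-3, 1, -4] -> [-3, 1]
  satisfied 2 clause(s); 6 remain; assigned so far: [4]
unit clause [5] forces x5=T; simplify:
  satisfied 4 clause(s); 2 remain; assigned so far: [4, 5]

Answer: 2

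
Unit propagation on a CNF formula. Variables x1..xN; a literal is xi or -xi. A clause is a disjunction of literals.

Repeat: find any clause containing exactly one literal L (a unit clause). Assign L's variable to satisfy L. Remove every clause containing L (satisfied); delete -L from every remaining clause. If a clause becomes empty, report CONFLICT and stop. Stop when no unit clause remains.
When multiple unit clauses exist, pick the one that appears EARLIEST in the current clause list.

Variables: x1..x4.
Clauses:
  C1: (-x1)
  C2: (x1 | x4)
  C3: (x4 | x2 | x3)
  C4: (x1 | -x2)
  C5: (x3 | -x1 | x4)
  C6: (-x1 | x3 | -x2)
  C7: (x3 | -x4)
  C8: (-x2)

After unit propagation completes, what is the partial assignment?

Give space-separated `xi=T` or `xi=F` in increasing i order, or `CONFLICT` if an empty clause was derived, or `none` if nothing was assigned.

Answer: x1=F x2=F x3=T x4=T

Derivation:
unit clause [-1] forces x1=F; simplify:
  drop 1 from [1, 4] -> [4]
  drop 1 from [1, -2] -> [-2]
  satisfied 3 clause(s); 5 remain; assigned so far: [1]
unit clause [4] forces x4=T; simplify:
  drop -4 from [3, -4] -> [3]
  satisfied 2 clause(s); 3 remain; assigned so far: [1, 4]
unit clause [-2] forces x2=F; simplify:
  satisfied 2 clause(s); 1 remain; assigned so far: [1, 2, 4]
unit clause [3] forces x3=T; simplify:
  satisfied 1 clause(s); 0 remain; assigned so far: [1, 2, 3, 4]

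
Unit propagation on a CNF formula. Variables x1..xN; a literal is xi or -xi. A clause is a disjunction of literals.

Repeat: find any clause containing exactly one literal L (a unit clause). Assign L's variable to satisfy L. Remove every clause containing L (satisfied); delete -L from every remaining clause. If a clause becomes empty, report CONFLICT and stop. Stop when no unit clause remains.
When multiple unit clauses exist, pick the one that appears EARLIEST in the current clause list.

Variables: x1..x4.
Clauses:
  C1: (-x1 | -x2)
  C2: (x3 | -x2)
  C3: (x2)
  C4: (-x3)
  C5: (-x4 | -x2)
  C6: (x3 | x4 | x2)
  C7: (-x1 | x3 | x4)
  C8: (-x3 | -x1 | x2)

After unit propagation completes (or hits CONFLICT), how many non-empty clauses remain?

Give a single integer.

unit clause [2] forces x2=T; simplify:
  drop -2 from [-1, -2] -> [-1]
  drop -2 from [3, -2] -> [3]
  drop -2 from [-4, -2] -> [-4]
  satisfied 3 clause(s); 5 remain; assigned so far: [2]
unit clause [-1] forces x1=F; simplify:
  satisfied 2 clause(s); 3 remain; assigned so far: [1, 2]
unit clause [3] forces x3=T; simplify:
  drop -3 from [-3] -> [] (empty!)
  satisfied 1 clause(s); 2 remain; assigned so far: [1, 2, 3]
CONFLICT (empty clause)

Answer: 1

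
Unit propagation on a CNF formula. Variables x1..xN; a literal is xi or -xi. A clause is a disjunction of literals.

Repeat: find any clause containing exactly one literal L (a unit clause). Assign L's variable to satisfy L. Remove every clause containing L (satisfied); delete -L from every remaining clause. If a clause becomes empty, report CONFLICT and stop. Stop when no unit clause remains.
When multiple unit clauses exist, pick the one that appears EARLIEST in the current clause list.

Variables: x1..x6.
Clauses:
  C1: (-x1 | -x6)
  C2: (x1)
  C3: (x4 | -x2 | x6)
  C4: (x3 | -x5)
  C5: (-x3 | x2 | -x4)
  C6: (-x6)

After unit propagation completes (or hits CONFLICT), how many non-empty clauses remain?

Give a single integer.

Answer: 3

Derivation:
unit clause [1] forces x1=T; simplify:
  drop -1 from [-1, -6] -> [-6]
  satisfied 1 clause(s); 5 remain; assigned so far: [1]
unit clause [-6] forces x6=F; simplify:
  drop 6 from [4, -2, 6] -> [4, -2]
  satisfied 2 clause(s); 3 remain; assigned so far: [1, 6]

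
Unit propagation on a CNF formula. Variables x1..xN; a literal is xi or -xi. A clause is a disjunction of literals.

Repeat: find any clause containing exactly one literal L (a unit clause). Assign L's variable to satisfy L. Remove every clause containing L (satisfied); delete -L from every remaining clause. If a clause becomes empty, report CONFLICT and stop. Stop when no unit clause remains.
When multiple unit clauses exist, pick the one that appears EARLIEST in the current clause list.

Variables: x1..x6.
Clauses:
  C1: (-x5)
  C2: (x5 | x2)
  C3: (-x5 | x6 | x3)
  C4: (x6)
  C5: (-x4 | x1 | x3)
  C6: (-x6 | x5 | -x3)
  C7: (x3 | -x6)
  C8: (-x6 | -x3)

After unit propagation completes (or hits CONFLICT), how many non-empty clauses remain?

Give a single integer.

unit clause [-5] forces x5=F; simplify:
  drop 5 from [5, 2] -> [2]
  drop 5 from [-6, 5, -3] -> [-6, -3]
  satisfied 2 clause(s); 6 remain; assigned so far: [5]
unit clause [2] forces x2=T; simplify:
  satisfied 1 clause(s); 5 remain; assigned so far: [2, 5]
unit clause [6] forces x6=T; simplify:
  drop -6 from [-6, -3] -> [-3]
  drop -6 from [3, -6] -> [3]
  drop -6 from [-6, -3] -> [-3]
  satisfied 1 clause(s); 4 remain; assigned so far: [2, 5, 6]
unit clause [-3] forces x3=F; simplify:
  drop 3 from [-4, 1, 3] -> [-4, 1]
  drop 3 from [3] -> [] (empty!)
  satisfied 2 clause(s); 2 remain; assigned so far: [2, 3, 5, 6]
CONFLICT (empty clause)

Answer: 1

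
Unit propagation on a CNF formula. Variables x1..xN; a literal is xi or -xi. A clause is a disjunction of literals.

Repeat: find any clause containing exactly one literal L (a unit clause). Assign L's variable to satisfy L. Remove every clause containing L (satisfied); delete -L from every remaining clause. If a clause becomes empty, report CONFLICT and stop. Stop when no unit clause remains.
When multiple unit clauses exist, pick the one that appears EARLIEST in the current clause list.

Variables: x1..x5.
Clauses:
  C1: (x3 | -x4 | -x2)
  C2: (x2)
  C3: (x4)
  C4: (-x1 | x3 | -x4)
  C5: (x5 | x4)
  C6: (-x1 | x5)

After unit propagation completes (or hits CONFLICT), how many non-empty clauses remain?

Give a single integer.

unit clause [2] forces x2=T; simplify:
  drop -2 from [3, -4, -2] -> [3, -4]
  satisfied 1 clause(s); 5 remain; assigned so far: [2]
unit clause [4] forces x4=T; simplify:
  drop -4 from [3, -4] -> [3]
  drop -4 from [-1, 3, -4] -> [-1, 3]
  satisfied 2 clause(s); 3 remain; assigned so far: [2, 4]
unit clause [3] forces x3=T; simplify:
  satisfied 2 clause(s); 1 remain; assigned so far: [2, 3, 4]

Answer: 1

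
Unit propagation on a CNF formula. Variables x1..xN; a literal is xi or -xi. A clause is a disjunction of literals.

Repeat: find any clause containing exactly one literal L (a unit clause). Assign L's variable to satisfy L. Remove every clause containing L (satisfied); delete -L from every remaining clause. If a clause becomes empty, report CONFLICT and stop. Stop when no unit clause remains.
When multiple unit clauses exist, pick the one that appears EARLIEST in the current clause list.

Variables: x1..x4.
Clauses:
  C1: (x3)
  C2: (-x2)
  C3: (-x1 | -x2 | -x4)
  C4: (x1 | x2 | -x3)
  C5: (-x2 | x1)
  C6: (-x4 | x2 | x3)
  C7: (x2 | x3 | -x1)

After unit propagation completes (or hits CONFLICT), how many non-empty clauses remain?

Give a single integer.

Answer: 0

Derivation:
unit clause [3] forces x3=T; simplify:
  drop -3 from [1, 2, -3] -> [1, 2]
  satisfied 3 clause(s); 4 remain; assigned so far: [3]
unit clause [-2] forces x2=F; simplify:
  drop 2 from [1, 2] -> [1]
  satisfied 3 clause(s); 1 remain; assigned so far: [2, 3]
unit clause [1] forces x1=T; simplify:
  satisfied 1 clause(s); 0 remain; assigned so far: [1, 2, 3]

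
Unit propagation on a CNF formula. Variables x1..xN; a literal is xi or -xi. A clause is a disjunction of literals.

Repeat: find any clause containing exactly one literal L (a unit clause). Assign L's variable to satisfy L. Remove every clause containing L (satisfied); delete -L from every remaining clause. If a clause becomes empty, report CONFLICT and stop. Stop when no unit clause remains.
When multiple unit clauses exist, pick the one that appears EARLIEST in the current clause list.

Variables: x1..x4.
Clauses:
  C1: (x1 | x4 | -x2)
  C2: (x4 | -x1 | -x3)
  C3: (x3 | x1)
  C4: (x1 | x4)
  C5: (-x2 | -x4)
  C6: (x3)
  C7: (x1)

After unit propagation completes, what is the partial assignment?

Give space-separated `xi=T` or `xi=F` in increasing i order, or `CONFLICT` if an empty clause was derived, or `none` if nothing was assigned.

Answer: x1=T x2=F x3=T x4=T

Derivation:
unit clause [3] forces x3=T; simplify:
  drop -3 from [4, -1, -3] -> [4, -1]
  satisfied 2 clause(s); 5 remain; assigned so far: [3]
unit clause [1] forces x1=T; simplify:
  drop -1 from [4, -1] -> [4]
  satisfied 3 clause(s); 2 remain; assigned so far: [1, 3]
unit clause [4] forces x4=T; simplify:
  drop -4 from [-2, -4] -> [-2]
  satisfied 1 clause(s); 1 remain; assigned so far: [1, 3, 4]
unit clause [-2] forces x2=F; simplify:
  satisfied 1 clause(s); 0 remain; assigned so far: [1, 2, 3, 4]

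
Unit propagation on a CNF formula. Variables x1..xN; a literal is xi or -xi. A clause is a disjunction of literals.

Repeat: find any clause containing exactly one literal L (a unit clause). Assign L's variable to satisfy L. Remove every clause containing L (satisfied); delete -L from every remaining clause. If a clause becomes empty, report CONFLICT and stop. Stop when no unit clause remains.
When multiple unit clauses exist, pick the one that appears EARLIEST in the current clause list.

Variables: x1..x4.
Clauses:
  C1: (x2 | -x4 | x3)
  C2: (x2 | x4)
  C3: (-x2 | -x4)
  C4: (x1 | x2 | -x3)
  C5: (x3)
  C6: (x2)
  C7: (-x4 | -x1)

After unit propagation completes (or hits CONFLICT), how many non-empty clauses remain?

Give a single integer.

Answer: 0

Derivation:
unit clause [3] forces x3=T; simplify:
  drop -3 from [1, 2, -3] -> [1, 2]
  satisfied 2 clause(s); 5 remain; assigned so far: [3]
unit clause [2] forces x2=T; simplify:
  drop -2 from [-2, -4] -> [-4]
  satisfied 3 clause(s); 2 remain; assigned so far: [2, 3]
unit clause [-4] forces x4=F; simplify:
  satisfied 2 clause(s); 0 remain; assigned so far: [2, 3, 4]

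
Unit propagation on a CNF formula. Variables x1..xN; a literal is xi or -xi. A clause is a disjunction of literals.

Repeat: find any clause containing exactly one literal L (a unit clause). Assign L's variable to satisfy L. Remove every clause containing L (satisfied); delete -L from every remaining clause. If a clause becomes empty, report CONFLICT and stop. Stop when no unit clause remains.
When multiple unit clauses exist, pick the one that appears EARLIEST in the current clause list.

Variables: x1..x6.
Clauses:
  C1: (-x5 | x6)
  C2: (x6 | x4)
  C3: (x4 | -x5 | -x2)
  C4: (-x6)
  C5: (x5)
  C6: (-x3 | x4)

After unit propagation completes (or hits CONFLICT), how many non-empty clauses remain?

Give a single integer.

unit clause [-6] forces x6=F; simplify:
  drop 6 from [-5, 6] -> [-5]
  drop 6 from [6, 4] -> [4]
  satisfied 1 clause(s); 5 remain; assigned so far: [6]
unit clause [-5] forces x5=F; simplify:
  drop 5 from [5] -> [] (empty!)
  satisfied 2 clause(s); 3 remain; assigned so far: [5, 6]
CONFLICT (empty clause)

Answer: 2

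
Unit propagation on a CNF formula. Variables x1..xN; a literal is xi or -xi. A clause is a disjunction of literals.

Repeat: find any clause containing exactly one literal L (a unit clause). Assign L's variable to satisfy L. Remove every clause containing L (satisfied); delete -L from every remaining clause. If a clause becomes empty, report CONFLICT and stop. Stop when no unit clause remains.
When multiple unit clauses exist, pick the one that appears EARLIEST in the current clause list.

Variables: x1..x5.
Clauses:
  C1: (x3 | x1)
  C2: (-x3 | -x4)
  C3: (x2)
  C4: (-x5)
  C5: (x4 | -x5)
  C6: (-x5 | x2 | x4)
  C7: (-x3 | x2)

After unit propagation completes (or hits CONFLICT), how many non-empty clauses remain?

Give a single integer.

Answer: 2

Derivation:
unit clause [2] forces x2=T; simplify:
  satisfied 3 clause(s); 4 remain; assigned so far: [2]
unit clause [-5] forces x5=F; simplify:
  satisfied 2 clause(s); 2 remain; assigned so far: [2, 5]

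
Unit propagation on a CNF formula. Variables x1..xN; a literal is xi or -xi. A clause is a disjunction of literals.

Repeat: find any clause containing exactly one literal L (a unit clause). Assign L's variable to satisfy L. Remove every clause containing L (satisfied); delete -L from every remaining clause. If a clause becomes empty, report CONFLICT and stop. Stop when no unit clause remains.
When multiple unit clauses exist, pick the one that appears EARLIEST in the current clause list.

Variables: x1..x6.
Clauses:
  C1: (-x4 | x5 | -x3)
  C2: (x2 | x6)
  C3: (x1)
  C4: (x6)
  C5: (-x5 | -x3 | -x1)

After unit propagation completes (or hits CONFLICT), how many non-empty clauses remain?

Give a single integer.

Answer: 2

Derivation:
unit clause [1] forces x1=T; simplify:
  drop -1 from [-5, -3, -1] -> [-5, -3]
  satisfied 1 clause(s); 4 remain; assigned so far: [1]
unit clause [6] forces x6=T; simplify:
  satisfied 2 clause(s); 2 remain; assigned so far: [1, 6]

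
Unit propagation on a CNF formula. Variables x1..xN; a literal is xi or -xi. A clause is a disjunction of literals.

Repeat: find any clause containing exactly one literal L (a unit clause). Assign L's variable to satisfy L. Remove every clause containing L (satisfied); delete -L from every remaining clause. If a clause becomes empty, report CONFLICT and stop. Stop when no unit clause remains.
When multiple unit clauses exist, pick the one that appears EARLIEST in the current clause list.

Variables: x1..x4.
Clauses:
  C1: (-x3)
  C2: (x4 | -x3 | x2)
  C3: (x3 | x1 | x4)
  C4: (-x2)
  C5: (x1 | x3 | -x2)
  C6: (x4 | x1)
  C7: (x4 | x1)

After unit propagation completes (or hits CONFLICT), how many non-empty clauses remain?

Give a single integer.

unit clause [-3] forces x3=F; simplify:
  drop 3 from [3, 1, 4] -> [1, 4]
  drop 3 from [1, 3, -2] -> [1, -2]
  satisfied 2 clause(s); 5 remain; assigned so far: [3]
unit clause [-2] forces x2=F; simplify:
  satisfied 2 clause(s); 3 remain; assigned so far: [2, 3]

Answer: 3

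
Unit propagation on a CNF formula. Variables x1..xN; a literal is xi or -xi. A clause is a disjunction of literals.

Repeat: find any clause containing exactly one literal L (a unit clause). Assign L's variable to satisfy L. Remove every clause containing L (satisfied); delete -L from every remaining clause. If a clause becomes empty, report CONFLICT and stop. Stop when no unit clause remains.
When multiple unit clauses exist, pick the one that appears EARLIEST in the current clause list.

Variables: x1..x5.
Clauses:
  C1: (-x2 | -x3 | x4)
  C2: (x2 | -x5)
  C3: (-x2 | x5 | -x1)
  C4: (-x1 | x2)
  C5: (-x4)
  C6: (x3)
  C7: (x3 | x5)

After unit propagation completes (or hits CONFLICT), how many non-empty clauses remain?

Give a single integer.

Answer: 0

Derivation:
unit clause [-4] forces x4=F; simplify:
  drop 4 from [-2, -3, 4] -> [-2, -3]
  satisfied 1 clause(s); 6 remain; assigned so far: [4]
unit clause [3] forces x3=T; simplify:
  drop -3 from [-2, -3] -> [-2]
  satisfied 2 clause(s); 4 remain; assigned so far: [3, 4]
unit clause [-2] forces x2=F; simplify:
  drop 2 from [2, -5] -> [-5]
  drop 2 from [-1, 2] -> [-1]
  satisfied 2 clause(s); 2 remain; assigned so far: [2, 3, 4]
unit clause [-5] forces x5=F; simplify:
  satisfied 1 clause(s); 1 remain; assigned so far: [2, 3, 4, 5]
unit clause [-1] forces x1=F; simplify:
  satisfied 1 clause(s); 0 remain; assigned so far: [1, 2, 3, 4, 5]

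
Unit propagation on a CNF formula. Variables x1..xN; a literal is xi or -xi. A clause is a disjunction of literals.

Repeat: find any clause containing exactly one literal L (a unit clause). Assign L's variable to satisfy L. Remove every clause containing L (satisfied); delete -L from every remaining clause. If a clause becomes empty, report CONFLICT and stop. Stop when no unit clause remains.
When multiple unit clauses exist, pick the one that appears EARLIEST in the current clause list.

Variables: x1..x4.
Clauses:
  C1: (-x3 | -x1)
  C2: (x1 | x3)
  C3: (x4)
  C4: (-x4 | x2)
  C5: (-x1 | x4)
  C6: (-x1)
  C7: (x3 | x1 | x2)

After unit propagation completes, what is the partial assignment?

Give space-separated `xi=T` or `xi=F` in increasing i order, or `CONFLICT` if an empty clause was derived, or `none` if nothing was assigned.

Answer: x1=F x2=T x3=T x4=T

Derivation:
unit clause [4] forces x4=T; simplify:
  drop -4 from [-4, 2] -> [2]
  satisfied 2 clause(s); 5 remain; assigned so far: [4]
unit clause [2] forces x2=T; simplify:
  satisfied 2 clause(s); 3 remain; assigned so far: [2, 4]
unit clause [-1] forces x1=F; simplify:
  drop 1 from [1, 3] -> [3]
  satisfied 2 clause(s); 1 remain; assigned so far: [1, 2, 4]
unit clause [3] forces x3=T; simplify:
  satisfied 1 clause(s); 0 remain; assigned so far: [1, 2, 3, 4]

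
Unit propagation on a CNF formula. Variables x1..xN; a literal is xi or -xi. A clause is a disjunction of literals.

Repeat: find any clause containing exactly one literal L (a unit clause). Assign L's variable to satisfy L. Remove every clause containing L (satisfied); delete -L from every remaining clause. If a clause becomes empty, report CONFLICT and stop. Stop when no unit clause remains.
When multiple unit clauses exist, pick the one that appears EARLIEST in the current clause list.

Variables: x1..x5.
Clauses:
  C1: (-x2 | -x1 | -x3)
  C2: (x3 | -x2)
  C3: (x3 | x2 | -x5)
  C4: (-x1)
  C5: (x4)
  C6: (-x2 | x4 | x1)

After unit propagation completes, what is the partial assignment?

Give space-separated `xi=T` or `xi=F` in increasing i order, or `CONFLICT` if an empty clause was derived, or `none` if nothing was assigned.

Answer: x1=F x4=T

Derivation:
unit clause [-1] forces x1=F; simplify:
  drop 1 from [-2, 4, 1] -> [-2, 4]
  satisfied 2 clause(s); 4 remain; assigned so far: [1]
unit clause [4] forces x4=T; simplify:
  satisfied 2 clause(s); 2 remain; assigned so far: [1, 4]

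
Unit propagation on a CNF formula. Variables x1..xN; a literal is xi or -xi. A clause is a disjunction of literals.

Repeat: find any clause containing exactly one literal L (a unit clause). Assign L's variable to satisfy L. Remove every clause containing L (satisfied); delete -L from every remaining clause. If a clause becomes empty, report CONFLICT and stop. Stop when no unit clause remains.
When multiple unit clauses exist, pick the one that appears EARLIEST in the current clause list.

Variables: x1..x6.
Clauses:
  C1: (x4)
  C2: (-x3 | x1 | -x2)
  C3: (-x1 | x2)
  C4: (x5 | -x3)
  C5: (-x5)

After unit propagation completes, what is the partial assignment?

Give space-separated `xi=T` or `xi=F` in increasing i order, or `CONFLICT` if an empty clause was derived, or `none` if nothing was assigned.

Answer: x3=F x4=T x5=F

Derivation:
unit clause [4] forces x4=T; simplify:
  satisfied 1 clause(s); 4 remain; assigned so far: [4]
unit clause [-5] forces x5=F; simplify:
  drop 5 from [5, -3] -> [-3]
  satisfied 1 clause(s); 3 remain; assigned so far: [4, 5]
unit clause [-3] forces x3=F; simplify:
  satisfied 2 clause(s); 1 remain; assigned so far: [3, 4, 5]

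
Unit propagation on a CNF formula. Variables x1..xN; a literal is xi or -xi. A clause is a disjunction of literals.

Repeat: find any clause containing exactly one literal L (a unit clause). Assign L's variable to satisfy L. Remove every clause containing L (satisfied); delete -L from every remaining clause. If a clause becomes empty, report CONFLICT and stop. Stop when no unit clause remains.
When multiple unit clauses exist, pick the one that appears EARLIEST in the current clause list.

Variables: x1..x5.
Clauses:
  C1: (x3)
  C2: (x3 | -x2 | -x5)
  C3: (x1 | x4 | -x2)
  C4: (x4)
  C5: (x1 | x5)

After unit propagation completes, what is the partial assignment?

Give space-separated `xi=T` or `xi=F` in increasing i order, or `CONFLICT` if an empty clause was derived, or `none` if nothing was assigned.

Answer: x3=T x4=T

Derivation:
unit clause [3] forces x3=T; simplify:
  satisfied 2 clause(s); 3 remain; assigned so far: [3]
unit clause [4] forces x4=T; simplify:
  satisfied 2 clause(s); 1 remain; assigned so far: [3, 4]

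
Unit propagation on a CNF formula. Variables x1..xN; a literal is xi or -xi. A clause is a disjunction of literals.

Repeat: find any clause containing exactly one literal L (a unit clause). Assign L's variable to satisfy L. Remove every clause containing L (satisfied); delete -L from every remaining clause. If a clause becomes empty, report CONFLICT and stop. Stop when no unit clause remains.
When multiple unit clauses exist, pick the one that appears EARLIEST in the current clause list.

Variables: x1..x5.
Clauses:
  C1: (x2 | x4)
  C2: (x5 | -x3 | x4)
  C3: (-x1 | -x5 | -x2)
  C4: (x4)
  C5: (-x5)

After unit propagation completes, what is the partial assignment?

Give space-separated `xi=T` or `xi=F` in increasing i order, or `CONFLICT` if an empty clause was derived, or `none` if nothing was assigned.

unit clause [4] forces x4=T; simplify:
  satisfied 3 clause(s); 2 remain; assigned so far: [4]
unit clause [-5] forces x5=F; simplify:
  satisfied 2 clause(s); 0 remain; assigned so far: [4, 5]

Answer: x4=T x5=F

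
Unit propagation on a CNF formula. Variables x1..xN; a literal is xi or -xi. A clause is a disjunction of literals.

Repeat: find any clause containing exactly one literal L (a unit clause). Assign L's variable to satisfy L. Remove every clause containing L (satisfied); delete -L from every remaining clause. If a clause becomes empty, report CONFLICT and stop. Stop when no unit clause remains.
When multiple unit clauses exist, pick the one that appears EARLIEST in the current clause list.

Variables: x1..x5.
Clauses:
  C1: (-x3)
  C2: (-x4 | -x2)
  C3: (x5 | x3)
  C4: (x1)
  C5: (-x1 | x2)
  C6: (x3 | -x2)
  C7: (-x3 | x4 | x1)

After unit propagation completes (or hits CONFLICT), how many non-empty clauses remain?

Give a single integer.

unit clause [-3] forces x3=F; simplify:
  drop 3 from [5, 3] -> [5]
  drop 3 from [3, -2] -> [-2]
  satisfied 2 clause(s); 5 remain; assigned so far: [3]
unit clause [5] forces x5=T; simplify:
  satisfied 1 clause(s); 4 remain; assigned so far: [3, 5]
unit clause [1] forces x1=T; simplify:
  drop -1 from [-1, 2] -> [2]
  satisfied 1 clause(s); 3 remain; assigned so far: [1, 3, 5]
unit clause [2] forces x2=T; simplify:
  drop -2 from [-4, -2] -> [-4]
  drop -2 from [-2] -> [] (empty!)
  satisfied 1 clause(s); 2 remain; assigned so far: [1, 2, 3, 5]
CONFLICT (empty clause)

Answer: 1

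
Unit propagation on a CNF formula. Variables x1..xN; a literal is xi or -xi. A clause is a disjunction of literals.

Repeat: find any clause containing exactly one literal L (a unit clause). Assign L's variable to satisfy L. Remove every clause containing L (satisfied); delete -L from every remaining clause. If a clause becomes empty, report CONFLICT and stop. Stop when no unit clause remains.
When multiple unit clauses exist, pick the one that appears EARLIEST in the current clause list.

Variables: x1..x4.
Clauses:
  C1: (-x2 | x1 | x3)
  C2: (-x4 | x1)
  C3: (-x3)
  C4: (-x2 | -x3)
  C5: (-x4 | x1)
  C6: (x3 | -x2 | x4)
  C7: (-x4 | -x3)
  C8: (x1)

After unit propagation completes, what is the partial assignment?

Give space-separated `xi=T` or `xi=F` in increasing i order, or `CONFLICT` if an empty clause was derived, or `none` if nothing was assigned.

Answer: x1=T x3=F

Derivation:
unit clause [-3] forces x3=F; simplify:
  drop 3 from [-2, 1, 3] -> [-2, 1]
  drop 3 from [3, -2, 4] -> [-2, 4]
  satisfied 3 clause(s); 5 remain; assigned so far: [3]
unit clause [1] forces x1=T; simplify:
  satisfied 4 clause(s); 1 remain; assigned so far: [1, 3]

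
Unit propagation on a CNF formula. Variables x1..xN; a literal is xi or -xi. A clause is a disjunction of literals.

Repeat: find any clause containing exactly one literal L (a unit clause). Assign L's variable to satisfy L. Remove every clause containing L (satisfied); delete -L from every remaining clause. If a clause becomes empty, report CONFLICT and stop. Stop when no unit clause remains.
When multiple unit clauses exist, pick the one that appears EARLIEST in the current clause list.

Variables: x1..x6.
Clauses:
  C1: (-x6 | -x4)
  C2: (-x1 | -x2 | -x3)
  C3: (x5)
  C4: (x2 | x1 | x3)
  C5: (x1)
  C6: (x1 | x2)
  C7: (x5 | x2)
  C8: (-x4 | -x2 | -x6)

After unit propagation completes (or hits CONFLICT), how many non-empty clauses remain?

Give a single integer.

Answer: 3

Derivation:
unit clause [5] forces x5=T; simplify:
  satisfied 2 clause(s); 6 remain; assigned so far: [5]
unit clause [1] forces x1=T; simplify:
  drop -1 from [-1, -2, -3] -> [-2, -3]
  satisfied 3 clause(s); 3 remain; assigned so far: [1, 5]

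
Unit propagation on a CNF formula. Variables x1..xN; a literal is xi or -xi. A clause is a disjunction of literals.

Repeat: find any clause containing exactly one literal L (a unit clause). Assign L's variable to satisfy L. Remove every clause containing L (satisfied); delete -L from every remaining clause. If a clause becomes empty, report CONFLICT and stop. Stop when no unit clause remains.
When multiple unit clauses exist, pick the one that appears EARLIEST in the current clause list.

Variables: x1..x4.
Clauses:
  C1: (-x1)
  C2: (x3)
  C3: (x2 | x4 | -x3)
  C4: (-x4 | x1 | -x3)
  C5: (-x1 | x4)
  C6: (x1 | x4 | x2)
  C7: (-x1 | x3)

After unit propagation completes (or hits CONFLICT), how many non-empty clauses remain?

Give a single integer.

unit clause [-1] forces x1=F; simplify:
  drop 1 from [-4, 1, -3] -> [-4, -3]
  drop 1 from [1, 4, 2] -> [4, 2]
  satisfied 3 clause(s); 4 remain; assigned so far: [1]
unit clause [3] forces x3=T; simplify:
  drop -3 from [2, 4, -3] -> [2, 4]
  drop -3 from [-4, -3] -> [-4]
  satisfied 1 clause(s); 3 remain; assigned so far: [1, 3]
unit clause [-4] forces x4=F; simplify:
  drop 4 from [2, 4] -> [2]
  drop 4 from [4, 2] -> [2]
  satisfied 1 clause(s); 2 remain; assigned so far: [1, 3, 4]
unit clause [2] forces x2=T; simplify:
  satisfied 2 clause(s); 0 remain; assigned so far: [1, 2, 3, 4]

Answer: 0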